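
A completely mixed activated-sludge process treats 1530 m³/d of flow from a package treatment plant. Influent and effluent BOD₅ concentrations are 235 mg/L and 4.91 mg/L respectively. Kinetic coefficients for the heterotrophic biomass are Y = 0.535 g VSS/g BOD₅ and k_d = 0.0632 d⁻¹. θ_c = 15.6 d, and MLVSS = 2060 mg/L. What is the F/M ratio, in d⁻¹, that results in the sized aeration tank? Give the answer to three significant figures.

Steady-state biomass mass balance: V·X·(1 + k_d·θ_c) = Y·Q·(S₀ − S)·θ_c, so V = 0.535 × 1530 × (235 − 4.91) × 15.6 / [2060 × (1 + 0.0632 × 15.6)] = 2.94×10^6 / 4091 = 718.2 m³.
F/M = Q·S₀ / (V·X) = 1530 × 235 / (718.2 × 2060) = 0.2430 g BOD₅·(g VSS·d)⁻¹.

F/M ≈ 0.243 d⁻¹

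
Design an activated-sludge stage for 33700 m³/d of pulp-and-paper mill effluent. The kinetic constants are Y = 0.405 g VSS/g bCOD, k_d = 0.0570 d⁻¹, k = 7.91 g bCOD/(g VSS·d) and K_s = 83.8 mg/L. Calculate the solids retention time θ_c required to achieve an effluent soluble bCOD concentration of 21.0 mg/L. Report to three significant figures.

θ_c ≈ 1.71 d

At the target effluent, Y k S/(K_s+S) = 0.405×7.91×21.0/104.8 = 0.6419 d⁻¹.
Then 1/θ_c = μ − k_d = 0.6419 − 0.0570 = 0.5849 d⁻¹, giving θ_c = 1.710 d.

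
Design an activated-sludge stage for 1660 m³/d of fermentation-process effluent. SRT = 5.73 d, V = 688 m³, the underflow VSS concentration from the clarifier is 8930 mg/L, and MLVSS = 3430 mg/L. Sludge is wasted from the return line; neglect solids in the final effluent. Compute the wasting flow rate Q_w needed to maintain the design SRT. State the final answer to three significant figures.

θ_c = V·X/(Q_w·X_r) when wasting from the recycle, so Q_w = V·X/(θ_c·X_r) = 688.0 × 3430 / (5.73 × 8930) = 46.12 m³/d.

Q_w ≈ 46.1 m³/d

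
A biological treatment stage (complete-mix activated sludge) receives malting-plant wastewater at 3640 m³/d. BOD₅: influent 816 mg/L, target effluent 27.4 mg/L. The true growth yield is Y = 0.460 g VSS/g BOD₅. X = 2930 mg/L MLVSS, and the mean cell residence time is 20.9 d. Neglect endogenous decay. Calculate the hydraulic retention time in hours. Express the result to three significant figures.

τ ≈ 62.1 h

With k_d = 0 the design equation reduces to V = Y Q (S₀−S) θ_c / X = 0.460 × 3640 × (816 − 27.4) × 20.9 / 2930 = 9419 m³.
τ = V/Q = 9419/3640 = 2.588 d, or 62.10 h.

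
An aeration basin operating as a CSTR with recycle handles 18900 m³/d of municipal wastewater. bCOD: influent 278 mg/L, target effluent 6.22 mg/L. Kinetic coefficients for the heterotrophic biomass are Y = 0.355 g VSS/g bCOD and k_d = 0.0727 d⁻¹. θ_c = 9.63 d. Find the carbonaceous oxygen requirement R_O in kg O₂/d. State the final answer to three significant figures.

R_O ≈ 3610 kg O₂/d

Observed yield with endogenous decay: Y_obs = Y / (1 + k_d·θ_c) = 0.355 / (1 + 0.0727 × 9.63) = 0.355 / 1.700 = 0.2088 g VSS/g bCOD.
ΔS = 278 − 6.22 = 271.8 mg/L, so the substrate removal rate is 18900 × 271.8/1000 = 5137 kg bCOD/d.
Net sludge production P_X = 0.2088 × 5137 = 1073 kg VSS/d.
R_O = Q·ΔS − 1.42 P_X = 5137 − 1523 = 3614 kg O₂/d.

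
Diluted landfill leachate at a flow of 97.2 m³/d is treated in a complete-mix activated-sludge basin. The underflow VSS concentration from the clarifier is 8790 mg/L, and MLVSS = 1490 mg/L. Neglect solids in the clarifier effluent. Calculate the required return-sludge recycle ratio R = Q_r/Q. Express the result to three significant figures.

Mass balance around the secondary clarifier (neglecting effluent solids): R = X / (X_r − X) = 1490 / (8790 − 1490) = 0.2041.

R ≈ 0.204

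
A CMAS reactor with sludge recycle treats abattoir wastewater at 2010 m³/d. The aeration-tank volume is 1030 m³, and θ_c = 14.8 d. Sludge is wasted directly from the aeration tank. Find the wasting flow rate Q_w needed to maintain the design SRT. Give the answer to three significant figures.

Q_w ≈ 69.6 m³/d

With mixed-liquor wasting, θ_c = V/Q_w, so Q_w = V/θ_c = 1030/14.8 = 69.59 m³/d.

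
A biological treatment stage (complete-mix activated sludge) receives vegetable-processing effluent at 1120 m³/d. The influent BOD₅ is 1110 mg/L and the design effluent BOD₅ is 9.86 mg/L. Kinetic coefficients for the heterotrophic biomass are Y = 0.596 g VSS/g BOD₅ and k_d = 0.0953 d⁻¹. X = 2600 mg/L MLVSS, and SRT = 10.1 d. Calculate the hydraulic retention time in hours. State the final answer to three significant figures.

From the SRT design equation V = Y Q (S₀−S) θ_c / [X (1 + k_d θ_c)] = 0.596 × 1120 × (1110 − 9.86) × 10.1 / [2600 × (1 + 0.0953 × 10.1)] = 7.42×10^6 / 5103 = 1454 m³.
τ = V/Q = 1454/1120 = 1.298 d, or 31.15 h.

τ ≈ 31.1 h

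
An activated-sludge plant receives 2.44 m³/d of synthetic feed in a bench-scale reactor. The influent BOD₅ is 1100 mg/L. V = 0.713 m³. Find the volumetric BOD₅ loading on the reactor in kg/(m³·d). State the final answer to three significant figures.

L_v = Q S₀ / V = 2.44 × 1100 × 10⁻³ / 0.7130 = 3.764 kg/(m³·d).

L_v ≈ 3.76 kg BOD₅/(m³·d)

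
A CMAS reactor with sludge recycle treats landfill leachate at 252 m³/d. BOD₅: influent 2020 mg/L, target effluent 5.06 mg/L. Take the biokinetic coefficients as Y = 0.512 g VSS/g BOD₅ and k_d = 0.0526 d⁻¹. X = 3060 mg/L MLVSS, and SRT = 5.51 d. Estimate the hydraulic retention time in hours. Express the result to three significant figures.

Steady-state biomass mass balance: V·X·(1 + k_d·θ_c) = Y·Q·(S₀ − S)·θ_c, so V = 0.512 × 252 × (2020 − 5.06) × 5.51 / [3060 × (1 + 0.0526 × 5.51)] = 1.43×10^6 / 3947 = 362.9 m³.
Hydraulic retention time τ = V/Q = 362.9 / 252 = 1.440 d = 34.57 h.

τ ≈ 34.6 h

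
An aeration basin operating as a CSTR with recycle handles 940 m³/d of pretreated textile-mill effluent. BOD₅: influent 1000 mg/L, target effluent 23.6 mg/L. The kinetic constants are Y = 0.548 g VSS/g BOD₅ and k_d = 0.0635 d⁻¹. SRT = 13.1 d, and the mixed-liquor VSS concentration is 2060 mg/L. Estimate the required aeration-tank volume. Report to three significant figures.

V ≈ 1750 m³

Steady-state biomass mass balance: V·X·(1 + k_d·θ_c) = Y·Q·(S₀ − S)·θ_c, so V = 0.548 × 940 × (1000 − 23.6) × 13.1 / [2060 × (1 + 0.0635 × 13.1)] = 6.59×10^6 / 3774 = 1746 m³.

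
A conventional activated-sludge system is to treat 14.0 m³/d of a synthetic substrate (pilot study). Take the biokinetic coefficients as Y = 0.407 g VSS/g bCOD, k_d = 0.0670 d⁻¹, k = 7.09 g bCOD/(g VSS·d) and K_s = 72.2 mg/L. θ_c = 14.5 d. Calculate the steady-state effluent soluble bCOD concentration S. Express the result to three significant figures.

For a completely mixed reactor with recycle the Lawrence–McCarty relation gives S = K_s·(1 + k_d·θ_c) / [θ_c·(Y·k − k_d) − 1] = 72.2 × (1 + 0.0670 × 14.5) / [14.5 × (0.407 × 7.09 − 0.0670) − 1] = 142.3 / 39.87 = 3.570 mg/L.

S ≈ 3.57 mg/L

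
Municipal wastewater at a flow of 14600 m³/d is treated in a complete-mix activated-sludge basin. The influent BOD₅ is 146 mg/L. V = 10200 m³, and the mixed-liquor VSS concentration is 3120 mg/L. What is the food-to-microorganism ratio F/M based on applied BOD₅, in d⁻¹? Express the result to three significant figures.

Food-to-microorganism ratio F/M = Q S₀ / (V X) = 14600 × 146 / (10200 × 3120) = 0.06698 d⁻¹.

F/M ≈ 0.0670 d⁻¹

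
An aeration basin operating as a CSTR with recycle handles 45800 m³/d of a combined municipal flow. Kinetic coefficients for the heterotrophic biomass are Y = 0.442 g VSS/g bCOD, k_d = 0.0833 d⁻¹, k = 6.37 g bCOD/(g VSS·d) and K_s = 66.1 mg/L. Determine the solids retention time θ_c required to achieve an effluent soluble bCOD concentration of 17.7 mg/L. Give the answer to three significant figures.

θ_c ≈ 1.96 d

At the target effluent, Y k S/(K_s+S) = 0.442×6.37×17.7/83.80 = 0.5947 d⁻¹.
Then 1/θ_c = μ − k_d = 0.5947 − 0.0833 = 0.5114 d⁻¹, giving θ_c = 1.955 d.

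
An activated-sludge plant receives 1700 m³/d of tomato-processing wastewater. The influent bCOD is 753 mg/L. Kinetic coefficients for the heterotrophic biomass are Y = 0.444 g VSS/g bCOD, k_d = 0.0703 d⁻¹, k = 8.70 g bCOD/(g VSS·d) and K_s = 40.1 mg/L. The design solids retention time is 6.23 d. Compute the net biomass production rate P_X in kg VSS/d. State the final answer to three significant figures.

Effluent substrate depends only on kinetics and SRT: S = K_s(1 + k_d θ_c) / [θ_c(Yk − k_d) − 1] = 40.1 × (1 + 0.0703 × 6.23) / [6.23 × (0.444 × 8.70 − 0.0703) − 1] = 57.66 / 22.63 = 2.548 mg/L.
Correct the yield for decay: Y_obs = Y/(1 + k_d θ_c) = 0.444 / (1 + 0.0703 × 6.23) = 0.444 / 1.438 = 0.3088.
Mass of bCOD removed per day: Q(S₀ − S) = 1700 × 750.5 g/m³ = 1276 kg/d.
So the net sludge growth is P_X = 0.3088 × 1276 = 393.9 kg VSS/d.

P_X ≈ 394 kg VSS/d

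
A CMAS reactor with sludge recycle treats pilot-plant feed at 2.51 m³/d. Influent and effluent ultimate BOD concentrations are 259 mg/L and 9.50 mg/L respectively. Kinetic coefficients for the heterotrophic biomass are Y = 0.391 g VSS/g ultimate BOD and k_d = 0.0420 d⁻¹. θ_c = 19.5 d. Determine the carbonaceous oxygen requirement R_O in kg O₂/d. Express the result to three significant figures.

R_O ≈ 0.435 kg O₂/d

Y_obs = Y / (1 + k_d θ_c) = 0.391 / (1 + 0.0420 × 19.5) = 0.391 / 1.819 = 0.2150.
ΔS = 259 − 9.50 = 249.5 mg/L, so the substrate removal rate is 2.51 × 249.5/1000 = 0.6262 kg ultimate BOD/d.
Net sludge production P_X = 0.2150 × 0.6262 = 0.1346 kg VSS/d.
R_O = Q·ΔS − 1.42 P_X = 0.6262 − 0.1912 = 0.4351 kg O₂/d.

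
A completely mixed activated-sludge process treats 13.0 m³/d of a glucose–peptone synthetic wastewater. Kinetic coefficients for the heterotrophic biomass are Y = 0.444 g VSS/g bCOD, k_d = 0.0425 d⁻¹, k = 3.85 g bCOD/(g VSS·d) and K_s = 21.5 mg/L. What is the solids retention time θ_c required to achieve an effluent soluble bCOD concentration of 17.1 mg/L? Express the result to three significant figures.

From 1/θ_c = Y·k·S/(K_s + S) − k_d: Y·k·S/(K_s+S) = 0.444 × 3.85 × 17.1 / (21.5 + 17.1) = 0.7573 d⁻¹.
Then 1/θ_c = μ − k_d = 0.7573 − 0.0425 = 0.7148 d⁻¹, giving θ_c = 1.399 d.

θ_c ≈ 1.40 d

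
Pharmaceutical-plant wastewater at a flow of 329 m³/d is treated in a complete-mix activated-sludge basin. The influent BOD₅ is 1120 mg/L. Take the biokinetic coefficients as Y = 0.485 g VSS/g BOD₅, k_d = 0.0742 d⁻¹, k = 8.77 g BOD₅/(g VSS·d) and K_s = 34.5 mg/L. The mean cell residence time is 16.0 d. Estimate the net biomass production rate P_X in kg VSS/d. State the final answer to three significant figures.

Effluent substrate depends only on kinetics and SRT: S = K_s(1 + k_d θ_c) / [θ_c(Yk − k_d) − 1] = 34.5 × (1 + 0.0742 × 16.0) / [16.0 × (0.485 × 8.77 − 0.0742) − 1] = 75.46 / 65.87 = 1.146 mg/L.
Correct the yield for decay: Y_obs = Y/(1 + k_d θ_c) = 0.485 / (1 + 0.0742 × 16.0) = 0.485 / 2.187 = 0.2217.
Mass of BOD₅ removed per day: Q(S₀ − S) = 329 × 1119 g/m³ = 368.1 kg/d.
P_X = Y_obs · Q(S₀ − S) = 0.2217 × 368.1 = 81.62 kg VSS/d.

P_X ≈ 81.6 kg VSS/d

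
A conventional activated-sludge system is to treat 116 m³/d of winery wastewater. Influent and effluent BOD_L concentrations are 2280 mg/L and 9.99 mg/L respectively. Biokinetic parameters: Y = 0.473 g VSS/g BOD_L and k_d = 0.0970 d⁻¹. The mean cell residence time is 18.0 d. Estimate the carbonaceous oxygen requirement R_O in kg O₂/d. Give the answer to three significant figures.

R_O ≈ 199 kg O₂/d

Correct the yield for decay: Y_obs = Y/(1 + k_d θ_c) = 0.473 / (1 + 0.0970 × 18.0) = 0.473 / 2.746 = 0.1723.
Mass of BOD_L removed per day: Q(S₀ − S) = 116 × 2270 g/m³ = 263.3 kg/d.
Net sludge production P_X = 0.1723 × 263.3 = 45.36 kg VSS/d.
R_O = Q·(S₀ − S) − 1.42·P_X = 263.3 − 1.42 × 45.36 = 198.9 kg O₂/d.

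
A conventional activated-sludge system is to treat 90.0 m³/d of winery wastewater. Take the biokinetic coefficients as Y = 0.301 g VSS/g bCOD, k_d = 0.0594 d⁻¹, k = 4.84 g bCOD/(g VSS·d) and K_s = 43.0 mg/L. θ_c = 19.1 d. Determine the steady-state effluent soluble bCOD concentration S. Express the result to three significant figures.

S ≈ 3.57 mg/L

Effluent substrate depends only on kinetics and SRT: S = K_s(1 + k_d θ_c) / [θ_c(Yk − k_d) − 1] = 43.0 × (1 + 0.0594 × 19.1) / [19.1 × (0.301 × 4.84 − 0.0594) − 1] = 91.79 / 25.69 = 3.573 mg/L.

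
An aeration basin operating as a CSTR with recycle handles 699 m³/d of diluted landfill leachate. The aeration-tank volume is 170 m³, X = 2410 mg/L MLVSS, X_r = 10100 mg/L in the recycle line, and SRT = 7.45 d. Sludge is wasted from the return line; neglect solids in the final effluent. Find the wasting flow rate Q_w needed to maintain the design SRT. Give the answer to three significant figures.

Q_w ≈ 5.44 m³/d

Wasting from the return line (neglecting effluent solids): Q_w = V·X / (θ_c·X_r) = 170.0 × 2410 / (7.45 × 10100) = 5.445 m³/d.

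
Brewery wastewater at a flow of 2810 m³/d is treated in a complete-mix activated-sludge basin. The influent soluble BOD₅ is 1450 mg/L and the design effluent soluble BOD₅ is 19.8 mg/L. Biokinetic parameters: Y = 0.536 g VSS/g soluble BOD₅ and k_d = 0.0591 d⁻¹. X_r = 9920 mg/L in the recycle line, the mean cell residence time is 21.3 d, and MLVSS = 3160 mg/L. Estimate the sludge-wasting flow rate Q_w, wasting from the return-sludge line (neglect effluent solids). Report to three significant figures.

Q_w ≈ 96.1 m³/d

From the SRT design equation V = Y Q (S₀−S) θ_c / [X (1 + k_d θ_c)] = 0.536 × 2810 × (1450 − 19.8) × 21.3 / [3160 × (1 + 0.0591 × 21.3)] = 4.59×10^7 / 7138 = 6428 m³.
θ_c = V·X/(Q_w·X_r) when wasting from the recycle, so Q_w = V·X/(θ_c·X_r) = 6428 × 3160 / (21.3 × 9920) = 96.13 m³/d.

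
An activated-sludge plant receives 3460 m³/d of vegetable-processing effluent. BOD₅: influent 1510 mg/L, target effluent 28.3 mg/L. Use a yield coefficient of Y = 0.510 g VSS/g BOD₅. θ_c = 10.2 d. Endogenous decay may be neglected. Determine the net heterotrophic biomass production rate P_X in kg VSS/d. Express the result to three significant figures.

Since k_d ≈ 0, Y_obs = Y = 0.510 g VSS/g BOD₅.
Q·(S₀ − S) = 3460 × (1510 − 28.3) × 10⁻³ = 5127 kg/d removed.
So the net sludge growth is P_X = 0.5100 × 5127 = 2615 kg VSS/d.

P_X ≈ 2610 kg VSS/d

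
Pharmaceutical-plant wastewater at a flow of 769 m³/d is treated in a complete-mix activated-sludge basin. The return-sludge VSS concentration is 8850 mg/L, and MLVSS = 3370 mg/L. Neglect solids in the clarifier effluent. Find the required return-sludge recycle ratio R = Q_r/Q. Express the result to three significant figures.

Mass balance around the secondary clarifier (neglecting effluent solids): R = X / (X_r − X) = 3370 / (8850 − 3370) = 0.6150.

R ≈ 0.615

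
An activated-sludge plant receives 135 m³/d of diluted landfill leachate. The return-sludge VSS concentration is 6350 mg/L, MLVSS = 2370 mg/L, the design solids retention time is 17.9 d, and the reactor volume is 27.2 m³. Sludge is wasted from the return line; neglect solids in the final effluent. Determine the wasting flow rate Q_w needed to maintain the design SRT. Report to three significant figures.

Q_w ≈ 0.567 m³/d

Wasting from the return line (neglecting effluent solids): Q_w = V·X / (θ_c·X_r) = 27.20 × 2370 / (17.9 × 6350) = 0.5671 m³/d.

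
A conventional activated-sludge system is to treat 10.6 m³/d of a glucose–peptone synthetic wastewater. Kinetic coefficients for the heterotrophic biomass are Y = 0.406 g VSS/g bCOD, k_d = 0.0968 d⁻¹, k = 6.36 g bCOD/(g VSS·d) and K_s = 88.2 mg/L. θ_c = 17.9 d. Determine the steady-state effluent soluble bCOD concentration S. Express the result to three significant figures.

Effluent substrate depends only on kinetics and SRT: S = K_s(1 + k_d θ_c) / [θ_c(Yk − k_d) − 1] = 88.2 × (1 + 0.0968 × 17.9) / [17.9 × (0.406 × 6.36 − 0.0968) − 1] = 241.0 / 43.49 = 5.542 mg/L.

S ≈ 5.54 mg/L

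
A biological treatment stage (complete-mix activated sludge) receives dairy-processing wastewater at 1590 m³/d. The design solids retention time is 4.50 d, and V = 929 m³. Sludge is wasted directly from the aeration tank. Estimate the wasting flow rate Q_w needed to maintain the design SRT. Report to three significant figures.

Q_w ≈ 206 m³/d

With mixed-liquor wasting, θ_c = V/Q_w, so Q_w = V/θ_c = 929.0/4.50 = 206.4 m³/d.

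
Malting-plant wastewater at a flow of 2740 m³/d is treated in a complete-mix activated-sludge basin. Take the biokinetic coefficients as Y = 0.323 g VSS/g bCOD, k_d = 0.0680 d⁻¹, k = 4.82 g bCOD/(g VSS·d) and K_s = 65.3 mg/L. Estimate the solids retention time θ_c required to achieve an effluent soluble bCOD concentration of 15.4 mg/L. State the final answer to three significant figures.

θ_c ≈ 4.36 d

Specific growth rate at S = 15.4 mg/L: μ = YkS/(K_s+S) = 0.323·4.82·15.4/(65.3+15.4) = 0.2971 d⁻¹.
1/θ_c = 0.2971 − 0.0680 = 0.2291 d⁻¹, so θ_c = 4.365 d.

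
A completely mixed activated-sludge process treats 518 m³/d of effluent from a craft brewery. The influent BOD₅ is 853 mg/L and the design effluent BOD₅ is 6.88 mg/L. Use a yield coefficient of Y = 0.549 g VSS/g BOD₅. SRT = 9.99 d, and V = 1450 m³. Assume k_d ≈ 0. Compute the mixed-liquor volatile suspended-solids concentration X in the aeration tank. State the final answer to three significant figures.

From V·X = Y·Q·(S₀ − S)·θ_c (decay neglected): X = 0.549 × 518 × (853 − 6.88) × 9.99 / 1450 = 1658 mg/L.

X ≈ 1660 mg/L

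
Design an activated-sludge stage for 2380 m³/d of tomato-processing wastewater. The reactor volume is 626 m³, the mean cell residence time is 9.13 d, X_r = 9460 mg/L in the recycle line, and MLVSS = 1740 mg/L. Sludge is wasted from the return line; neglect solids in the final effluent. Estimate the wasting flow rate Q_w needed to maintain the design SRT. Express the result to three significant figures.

Wasting from the return line (neglecting effluent solids): Q_w = V·X / (θ_c·X_r) = 626.0 × 1740 / (9.13 × 9460) = 12.61 m³/d.

Q_w ≈ 12.6 m³/d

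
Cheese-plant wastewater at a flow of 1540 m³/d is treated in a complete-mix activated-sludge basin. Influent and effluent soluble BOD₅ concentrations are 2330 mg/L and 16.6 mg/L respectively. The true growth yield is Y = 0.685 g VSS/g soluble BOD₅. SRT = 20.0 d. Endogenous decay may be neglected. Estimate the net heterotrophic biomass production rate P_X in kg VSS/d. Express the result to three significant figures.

P_X ≈ 2440 kg VSS/d

Since k_d ≈ 0, Y_obs = Y = 0.685 g VSS/g soluble BOD₅.
Q·(S₀ − S) = 1540 × (2330 − 16.6) × 10⁻³ = 3563 kg/d removed.
So the net sludge growth is P_X = 0.6850 × 3563 = 2440 kg VSS/d.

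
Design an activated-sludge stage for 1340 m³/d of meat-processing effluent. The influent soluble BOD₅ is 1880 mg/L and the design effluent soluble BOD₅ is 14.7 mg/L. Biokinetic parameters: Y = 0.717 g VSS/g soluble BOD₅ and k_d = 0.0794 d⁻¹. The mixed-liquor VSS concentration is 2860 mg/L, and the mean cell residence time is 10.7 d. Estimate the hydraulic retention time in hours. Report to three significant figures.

Rearranging the biomass balance for a CMAS with decay, V = Y·Q·ΔS·θ_c / [X·(1+k_d θ_c)] = 0.717 × 1340 × (1880 − 14.7) × 10.7 / [2860 × (1 + 0.0794 × 10.7)] = 1.92×10^7 / 5290 = 3625 m³.
τ = V/Q = 3625/1340 = 2.705 d, or 64.93 h.

τ ≈ 64.9 h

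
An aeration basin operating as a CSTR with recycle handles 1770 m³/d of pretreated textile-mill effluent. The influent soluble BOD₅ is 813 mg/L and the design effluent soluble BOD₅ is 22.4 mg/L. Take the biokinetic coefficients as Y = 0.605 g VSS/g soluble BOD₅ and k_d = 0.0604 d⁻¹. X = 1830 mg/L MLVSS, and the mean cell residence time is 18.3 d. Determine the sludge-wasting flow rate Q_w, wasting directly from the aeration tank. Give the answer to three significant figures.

Rearranging the biomass balance for a CMAS with decay, V = Y·Q·ΔS·θ_c / [X·(1+k_d θ_c)] = 0.605 × 1770 × (813 − 22.4) × 18.3 / [1830 × (1 + 0.0604 × 18.3)] = 1.55×10^7 / 3853 = 4021 m³.
For wasting at MLVSS concentration, Q_w = V/θ_c = 4021/18.3 = 219.7 m³/d.

Q_w ≈ 220 m³/d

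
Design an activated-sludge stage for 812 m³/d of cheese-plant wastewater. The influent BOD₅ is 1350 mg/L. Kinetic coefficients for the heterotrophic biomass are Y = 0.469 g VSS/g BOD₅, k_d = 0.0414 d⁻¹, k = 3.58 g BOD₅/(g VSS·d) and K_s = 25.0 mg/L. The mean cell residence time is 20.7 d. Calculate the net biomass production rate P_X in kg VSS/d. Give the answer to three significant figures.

For a completely mixed reactor with recycle the Lawrence–McCarty relation gives S = K_s·(1 + k_d·θ_c) / [θ_c·(Y·k − k_d) − 1] = 25.0 × (1 + 0.0414 × 20.7) / [20.7 × (0.469 × 3.58 − 0.0414) − 1] = 46.42 / 32.90 = 1.411 mg/L.
Observed yield with endogenous decay: Y_obs = Y / (1 + k_d·θ_c) = 0.469 / (1 + 0.0414 × 20.7) = 0.469 / 1.857 = 0.2526 g VSS/g BOD₅.
ΔS = 1350 − 1.41 = 1349 mg/L, so the substrate removal rate is 812 × 1349/1000 = 1095 kg BOD₅/d.
Net biomass production P_X = Y_obs × Q·(S₀ − S) = 0.2526 × 1095 = 276.6 kg VSS/d.

P_X ≈ 277 kg VSS/d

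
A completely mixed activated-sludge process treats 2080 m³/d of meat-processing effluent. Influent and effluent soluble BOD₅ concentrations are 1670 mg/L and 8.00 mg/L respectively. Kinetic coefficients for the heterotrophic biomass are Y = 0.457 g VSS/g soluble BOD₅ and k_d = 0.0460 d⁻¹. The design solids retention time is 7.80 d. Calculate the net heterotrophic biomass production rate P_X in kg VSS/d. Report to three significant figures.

P_X ≈ 1160 kg VSS/d

The observed yield is Y_obs = Y/(1 + k_d·θ_c) = 0.457 / (1 + 0.0460 × 7.80) = 0.457 / 1.359 = 0.3363 g VSS per g soluble BOD₅ removed.
Q·(S₀ − S) = 2080 × (1670 − 8.00) × 10⁻³ = 3457 kg/d removed.
So the net sludge growth is P_X = 0.3363 × 3457 = 1163 kg VSS/d.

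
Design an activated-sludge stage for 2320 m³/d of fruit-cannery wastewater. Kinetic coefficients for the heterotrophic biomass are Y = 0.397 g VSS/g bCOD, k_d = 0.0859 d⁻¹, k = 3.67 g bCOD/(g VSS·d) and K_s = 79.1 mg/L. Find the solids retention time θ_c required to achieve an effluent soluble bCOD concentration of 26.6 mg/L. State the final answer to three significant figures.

θ_c ≈ 3.56 d

At the target effluent, Y k S/(K_s+S) = 0.397×3.67×26.6/105.7 = 0.3667 d⁻¹.
1/θ_c = 0.3667 − 0.0859 = 0.2808 d⁻¹, so θ_c = 3.562 d.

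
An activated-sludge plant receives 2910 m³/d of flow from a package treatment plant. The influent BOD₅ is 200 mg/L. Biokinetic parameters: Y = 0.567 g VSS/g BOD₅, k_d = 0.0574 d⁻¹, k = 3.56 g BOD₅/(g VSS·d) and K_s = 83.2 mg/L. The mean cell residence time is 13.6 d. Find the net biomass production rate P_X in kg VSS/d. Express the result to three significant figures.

From the Monod/SRT balance for a CMAS, S = K_s·(1+k_d θ_c)/[θ_c·(Y k − k_d) − 1] = 83.2 × (1 + 0.0574 × 13.6) / [13.6 × (0.567 × 3.56 − 0.0574) − 1] = 148.1 / 25.67 = 5.771 mg/L.
Correct the yield for decay: Y_obs = Y/(1 + k_d θ_c) = 0.567 / (1 + 0.0574 × 13.6) = 0.567 / 1.781 = 0.3184.
ΔS = 200 − 5.77 = 194.2 mg/L, so the substrate removal rate is 2910 × 194.2/1000 = 565.2 kg BOD₅/d.
P_X = Y_obs · Q(S₀ − S) = 0.3184 × 565.2 = 180.0 kg VSS/d.

P_X ≈ 180 kg VSS/d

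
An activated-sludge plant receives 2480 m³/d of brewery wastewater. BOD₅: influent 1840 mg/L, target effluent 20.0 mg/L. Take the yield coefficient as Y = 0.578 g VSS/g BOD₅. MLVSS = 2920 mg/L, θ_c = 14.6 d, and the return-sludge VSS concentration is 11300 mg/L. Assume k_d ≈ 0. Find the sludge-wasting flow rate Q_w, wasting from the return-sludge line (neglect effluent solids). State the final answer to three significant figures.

Q_w ≈ 231 m³/d

V·X = Y·Q·ΔS·θ_c gives V = 0.578 × 2480 × (1840 − 20.0) × 14.6 / 2920 = 13044 m³.
Wasting from the return line (neglecting effluent solids): Q_w = V·X / (θ_c·X_r) = 13044 × 2920 / (14.6 × 11300) = 230.9 m³/d.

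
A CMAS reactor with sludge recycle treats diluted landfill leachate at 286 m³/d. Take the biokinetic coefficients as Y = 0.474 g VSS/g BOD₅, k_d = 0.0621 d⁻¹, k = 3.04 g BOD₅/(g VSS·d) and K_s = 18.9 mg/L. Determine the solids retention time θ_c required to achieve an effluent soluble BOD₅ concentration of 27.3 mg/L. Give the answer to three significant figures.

From 1/θ_c = Y·k·S/(K_s + S) − k_d: Y·k·S/(K_s+S) = 0.474 × 3.04 × 27.3 / (18.9 + 27.3) = 0.8515 d⁻¹.
θ_c = 1/(μ − k_d) = 1/(0.8515 − 0.0621) = 1/0.7894 = 1.267 d.

θ_c ≈ 1.27 d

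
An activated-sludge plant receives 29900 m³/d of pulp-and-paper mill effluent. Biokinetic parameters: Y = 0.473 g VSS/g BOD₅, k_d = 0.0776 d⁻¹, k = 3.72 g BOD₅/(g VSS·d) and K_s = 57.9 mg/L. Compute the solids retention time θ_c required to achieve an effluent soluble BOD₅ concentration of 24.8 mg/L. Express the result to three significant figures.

Specific growth rate at S = 24.8 mg/L: μ = YkS/(K_s+S) = 0.473·3.72·24.8/(57.9+24.8) = 0.5277 d⁻¹.
Then 1/θ_c = μ − k_d = 0.5277 − 0.0776 = 0.4501 d⁻¹, giving θ_c = 2.222 d.

θ_c ≈ 2.22 d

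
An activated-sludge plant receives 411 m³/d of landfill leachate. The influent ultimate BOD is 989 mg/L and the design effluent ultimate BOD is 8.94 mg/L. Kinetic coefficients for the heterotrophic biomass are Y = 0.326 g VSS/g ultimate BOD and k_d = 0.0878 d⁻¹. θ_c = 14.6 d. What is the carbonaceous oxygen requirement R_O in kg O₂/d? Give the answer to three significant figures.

R_O ≈ 321 kg O₂/d

Correct the yield for decay: Y_obs = Y/(1 + k_d θ_c) = 0.326 / (1 + 0.0878 × 14.6) = 0.326 / 2.282 = 0.1429.
Mass of ultimate BOD removed per day: Q(S₀ − S) = 411 × 980.1 g/m³ = 402.8 kg/d.
P_X = Y_obs·Q·(S₀ − S) = 0.1429 × 402.8 = 57.55 kg VSS/d.
R_O = Q·(S₀ − S) − 1.42·P_X = 402.8 − 1.42 × 57.55 = 321.1 kg O₂/d.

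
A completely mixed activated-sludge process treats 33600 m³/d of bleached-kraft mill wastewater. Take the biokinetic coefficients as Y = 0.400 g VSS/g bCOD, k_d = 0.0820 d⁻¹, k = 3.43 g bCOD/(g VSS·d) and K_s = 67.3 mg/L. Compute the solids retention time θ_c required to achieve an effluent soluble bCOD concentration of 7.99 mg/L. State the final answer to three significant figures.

θ_c ≈ 15.7 d

From 1/θ_c = Y·k·S/(K_s + S) − k_d: Y·k·S/(K_s+S) = 0.400 × 3.43 × 7.99 / (67.3 + 7.99) = 0.1456 d⁻¹.
Then 1/θ_c = μ − k_d = 0.1456 − 0.0820 = 0.06360 d⁻¹, giving θ_c = 15.72 d.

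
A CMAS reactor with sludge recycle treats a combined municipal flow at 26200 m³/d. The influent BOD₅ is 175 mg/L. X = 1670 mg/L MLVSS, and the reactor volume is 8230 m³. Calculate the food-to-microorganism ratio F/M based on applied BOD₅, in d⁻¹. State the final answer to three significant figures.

Food-to-microorganism ratio F/M = Q S₀ / (V X) = 26200 × 175 / (8230 × 1670) = 0.3336 d⁻¹.

F/M ≈ 0.334 d⁻¹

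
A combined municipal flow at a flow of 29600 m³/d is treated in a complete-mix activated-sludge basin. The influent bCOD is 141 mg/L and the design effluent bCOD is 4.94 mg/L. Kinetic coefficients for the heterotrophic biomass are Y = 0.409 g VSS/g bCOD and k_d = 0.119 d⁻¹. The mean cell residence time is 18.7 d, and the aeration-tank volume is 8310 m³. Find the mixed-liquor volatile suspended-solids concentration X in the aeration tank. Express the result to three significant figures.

Solving the biomass balance for X: X = Y Q (S₀−S) θ_c / [V (1+k_d θ_c)] = 0.409 × 29600 × (141 − 4.94) × 18.7 / [8310 × (1 + 0.119 × 18.7)] = 1149 mg/L.

X ≈ 1150 mg/L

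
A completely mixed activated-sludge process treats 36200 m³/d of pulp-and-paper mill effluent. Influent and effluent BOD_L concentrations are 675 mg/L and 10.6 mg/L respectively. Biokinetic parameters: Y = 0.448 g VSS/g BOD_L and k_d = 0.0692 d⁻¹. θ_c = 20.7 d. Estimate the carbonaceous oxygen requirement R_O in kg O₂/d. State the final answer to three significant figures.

The observed yield is Y_obs = Y/(1 + k_d·θ_c) = 0.448 / (1 + 0.0692 × 20.7) = 0.448 / 2.432 = 0.1842 g VSS per g BOD_L removed.
ΔS = 675 − 10.6 = 664.4 mg/L, so the substrate removal rate is 36200 × 664.4/1000 = 24051 kg BOD_L/d.
P_X = Y_obs·Q·(S₀ − S) = 0.1842 × 24051 = 4430 kg VSS/d.
Carbonaceous O₂ demand = substrate oxidised − cell-mass equivalent = 24051 − 1.42 × 4430 = 17761 kg O₂/d.

R_O ≈ 17800 kg O₂/d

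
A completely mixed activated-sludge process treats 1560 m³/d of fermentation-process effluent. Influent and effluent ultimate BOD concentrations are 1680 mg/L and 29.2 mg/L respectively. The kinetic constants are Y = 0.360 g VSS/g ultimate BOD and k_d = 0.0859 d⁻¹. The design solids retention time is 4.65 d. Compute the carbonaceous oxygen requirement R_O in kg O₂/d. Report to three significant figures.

R_O ≈ 1630 kg O₂/d

Observed yield with endogenous decay: Y_obs = Y / (1 + k_d·θ_c) = 0.360 / (1 + 0.0859 × 4.65) = 0.360 / 1.399 = 0.2572 g VSS/g ultimate BOD.
ΔS = 1680 − 29.2 = 1651 mg/L, so the substrate removal rate is 1560 × 1651/1000 = 2575 kg ultimate BOD/d.
Net sludge production P_X = 0.2572 × 2575 = 662.5 kg VSS/d.
Carbonaceous O₂ demand = substrate oxidised − cell-mass equivalent = 2575 − 1.42 × 662.5 = 1635 kg O₂/d.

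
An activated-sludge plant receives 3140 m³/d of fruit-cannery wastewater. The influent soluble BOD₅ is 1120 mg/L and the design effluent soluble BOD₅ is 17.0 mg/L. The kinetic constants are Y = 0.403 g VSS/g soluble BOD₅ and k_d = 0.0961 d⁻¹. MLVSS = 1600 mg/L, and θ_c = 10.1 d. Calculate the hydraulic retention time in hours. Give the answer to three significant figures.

Steady-state biomass mass balance: V·X·(1 + k_d·θ_c) = Y·Q·(S₀ − S)·θ_c, so V = 0.403 × 3140 × (1120 − 17.0) × 10.1 / [1600 × (1 + 0.0961 × 10.1)] = 1.41×10^7 / 3153 = 4471 m³.
τ = V/Q = 4471/3140 = 1.424 d, or 34.17 h.

τ ≈ 34.2 h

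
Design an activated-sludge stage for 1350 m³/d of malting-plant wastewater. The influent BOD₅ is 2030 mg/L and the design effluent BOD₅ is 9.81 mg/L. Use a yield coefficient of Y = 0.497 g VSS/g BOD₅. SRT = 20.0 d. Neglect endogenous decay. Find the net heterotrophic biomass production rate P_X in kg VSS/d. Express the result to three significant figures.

P_X ≈ 1360 kg VSS/d

Since k_d ≈ 0, Y_obs = Y = 0.497 g VSS/g BOD₅.
Substrate removed = Q·(S₀ − S) = 1350 m³/d × (2030 − 9.81) g/m³ = 2.73×10^6 g/d = 2727 kg/d.
P_X = Y_obs · Q(S₀ − S) = 0.4970 × 2727 = 1355 kg VSS/d.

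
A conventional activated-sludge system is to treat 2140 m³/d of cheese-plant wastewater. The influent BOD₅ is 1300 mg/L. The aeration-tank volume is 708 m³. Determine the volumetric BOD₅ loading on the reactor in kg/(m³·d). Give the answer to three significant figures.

Volumetric loading L_v = Q·S₀ / V = 2140 × 1300 g/m³ / 708.0 m³ = 3929 g/(m³·d) = 3.929 kg BOD₅/(m³·d).

L_v ≈ 3.93 kg BOD₅/(m³·d)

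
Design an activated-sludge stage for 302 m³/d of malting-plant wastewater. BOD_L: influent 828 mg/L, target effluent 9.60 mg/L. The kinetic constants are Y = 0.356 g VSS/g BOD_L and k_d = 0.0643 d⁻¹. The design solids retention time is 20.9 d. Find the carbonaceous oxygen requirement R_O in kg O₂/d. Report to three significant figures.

R_O ≈ 194 kg O₂/d

Observed yield with endogenous decay: Y_obs = Y / (1 + k_d·θ_c) = 0.356 / (1 + 0.0643 × 20.9) = 0.356 / 2.344 = 0.1519 g VSS/g BOD_L.
Substrate removed = Q·(S₀ − S) = 302 m³/d × (828 − 9.60) g/m³ = 2.47×10^5 g/d = 247.2 kg/d.
P_X = Y_obs·Q·(S₀ − S) = 0.1519 × 247.2 = 37.54 kg VSS/d.
R_O = Q·ΔS − 1.42 P_X = 247.2 − 53.31 = 193.9 kg O₂/d.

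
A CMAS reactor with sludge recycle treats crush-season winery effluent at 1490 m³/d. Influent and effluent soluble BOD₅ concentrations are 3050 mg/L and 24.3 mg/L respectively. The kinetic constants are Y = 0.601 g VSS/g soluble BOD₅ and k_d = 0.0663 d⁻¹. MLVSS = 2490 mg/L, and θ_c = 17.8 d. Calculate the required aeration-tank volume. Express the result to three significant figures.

From the SRT design equation V = Y Q (S₀−S) θ_c / [X (1 + k_d θ_c)] = 0.601 × 1490 × (3050 − 24.3) × 17.8 / [2490 × (1 + 0.0663 × 17.8)] = 4.82×10^7 / 5429 = 8884 m³.

V ≈ 8880 m³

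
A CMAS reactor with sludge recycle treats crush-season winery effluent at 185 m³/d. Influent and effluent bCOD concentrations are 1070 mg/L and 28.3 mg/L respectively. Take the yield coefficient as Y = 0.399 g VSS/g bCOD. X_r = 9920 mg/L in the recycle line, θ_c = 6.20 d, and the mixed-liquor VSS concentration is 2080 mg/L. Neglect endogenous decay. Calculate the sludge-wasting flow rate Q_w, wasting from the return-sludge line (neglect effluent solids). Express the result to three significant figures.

With k_d = 0 the design equation reduces to V = Y Q (S₀−S) θ_c / X = 0.399 × 185 × (1070 − 28.3) × 6.20 / 2080 = 229.2 m³.
Q_w = (V·X)/(θ_c X_r) = 229.2 × 2080 / (6.20 × 9920) = 7.751 m³/d.

Q_w ≈ 7.75 m³/d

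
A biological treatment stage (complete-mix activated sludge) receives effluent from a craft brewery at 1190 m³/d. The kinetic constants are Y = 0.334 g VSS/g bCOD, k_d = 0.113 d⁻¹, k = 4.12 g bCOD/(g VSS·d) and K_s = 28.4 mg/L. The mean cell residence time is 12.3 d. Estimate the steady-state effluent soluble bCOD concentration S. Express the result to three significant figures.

S ≈ 4.67 mg/L

Effluent substrate depends only on kinetics and SRT: S = K_s(1 + k_d θ_c) / [θ_c(Yk − k_d) − 1] = 28.4 × (1 + 0.113 × 12.3) / [12.3 × (0.334 × 4.12 − 0.113) − 1] = 67.87 / 14.54 = 4.669 mg/L.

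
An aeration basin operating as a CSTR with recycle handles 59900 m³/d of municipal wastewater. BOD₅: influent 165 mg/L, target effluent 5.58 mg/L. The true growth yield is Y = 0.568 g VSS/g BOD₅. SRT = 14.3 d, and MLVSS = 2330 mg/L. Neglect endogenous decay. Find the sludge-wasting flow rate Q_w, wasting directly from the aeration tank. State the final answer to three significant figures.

V·X = Y·Q·ΔS·θ_c gives V = 0.568 × 59900 × (165 − 5.58) × 14.3 / 2330 = 33289 m³.
For wasting at MLVSS concentration, Q_w = V/θ_c = 33289/14.3 = 2328 m³/d.

Q_w ≈ 2330 m³/d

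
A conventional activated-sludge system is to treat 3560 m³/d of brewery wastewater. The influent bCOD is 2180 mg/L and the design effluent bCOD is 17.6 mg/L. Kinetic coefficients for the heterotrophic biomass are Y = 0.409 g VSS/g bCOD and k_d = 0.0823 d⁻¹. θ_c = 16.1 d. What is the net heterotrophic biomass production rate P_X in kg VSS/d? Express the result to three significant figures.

P_X ≈ 1350 kg VSS/d

Y_obs = Y / (1 + k_d θ_c) = 0.409 / (1 + 0.0823 × 16.1) = 0.409 / 2.325 = 0.1759.
Q·(S₀ − S) = 3560 × (2180 − 17.6) × 10⁻³ = 7698 kg/d removed.
So the net sludge growth is P_X = 0.1759 × 7698 = 1354 kg VSS/d.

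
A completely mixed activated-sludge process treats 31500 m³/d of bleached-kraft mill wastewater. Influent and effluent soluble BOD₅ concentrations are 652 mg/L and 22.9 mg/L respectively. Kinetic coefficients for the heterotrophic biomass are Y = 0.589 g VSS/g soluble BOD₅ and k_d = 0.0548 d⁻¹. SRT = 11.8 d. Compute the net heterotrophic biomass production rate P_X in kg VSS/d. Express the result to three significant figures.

P_X ≈ 7090 kg VSS/d

Y_obs = Y / (1 + k_d θ_c) = 0.589 / (1 + 0.0548 × 11.8) = 0.589 / 1.647 = 0.3577.
Q·(S₀ − S) = 31500 × (652 − 22.9) × 10⁻³ = 19817 kg/d removed.
P_X = Y_obs · Q(S₀ − S) = 0.3577 × 19817 = 7088 kg VSS/d.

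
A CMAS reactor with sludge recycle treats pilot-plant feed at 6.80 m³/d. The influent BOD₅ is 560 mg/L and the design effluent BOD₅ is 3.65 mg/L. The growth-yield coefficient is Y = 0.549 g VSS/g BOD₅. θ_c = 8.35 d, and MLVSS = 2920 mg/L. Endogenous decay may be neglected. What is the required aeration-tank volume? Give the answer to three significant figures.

With k_d = 0 the design equation reduces to V = Y Q (S₀−S) θ_c / X = 0.549 × 6.80 × (560 − 3.65) × 8.35 / 2920 = 5.939 m³.

V ≈ 5.94 m³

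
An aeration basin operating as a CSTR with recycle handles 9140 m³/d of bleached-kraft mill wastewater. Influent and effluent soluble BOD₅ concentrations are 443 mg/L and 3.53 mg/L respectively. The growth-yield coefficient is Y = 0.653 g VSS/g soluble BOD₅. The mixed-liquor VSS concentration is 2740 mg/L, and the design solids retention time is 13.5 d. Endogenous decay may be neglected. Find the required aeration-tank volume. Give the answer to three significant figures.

V ≈ 12900 m³

Biomass mass balance (decay neglected): V·X = Y·Q·(S₀ − S)·θ_c, so V = 0.653 × 9140 × (443 − 3.53) × 13.5 / 2740 = 12923 m³.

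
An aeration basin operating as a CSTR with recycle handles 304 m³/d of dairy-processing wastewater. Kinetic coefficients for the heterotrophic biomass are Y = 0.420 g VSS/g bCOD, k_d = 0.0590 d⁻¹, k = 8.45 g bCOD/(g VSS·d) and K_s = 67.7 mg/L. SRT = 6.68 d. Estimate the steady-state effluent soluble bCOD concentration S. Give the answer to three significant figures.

From the Monod/SRT balance for a CMAS, S = K_s·(1+k_d θ_c)/[θ_c·(Y k − k_d) − 1] = 67.7 × (1 + 0.0590 × 6.68) / [6.68 × (0.420 × 8.45 − 0.0590) − 1] = 94.38 / 22.31 = 4.230 mg/L.

S ≈ 4.23 mg/L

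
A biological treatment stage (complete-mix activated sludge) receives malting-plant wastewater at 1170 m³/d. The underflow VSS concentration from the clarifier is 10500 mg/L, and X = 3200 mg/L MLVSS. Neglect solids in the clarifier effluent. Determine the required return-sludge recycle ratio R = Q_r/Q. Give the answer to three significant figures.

R ≈ 0.438

Mass balance around the secondary clarifier (neglecting effluent solids): R = X / (X_r − X) = 3200 / (10500 − 3200) = 0.4384.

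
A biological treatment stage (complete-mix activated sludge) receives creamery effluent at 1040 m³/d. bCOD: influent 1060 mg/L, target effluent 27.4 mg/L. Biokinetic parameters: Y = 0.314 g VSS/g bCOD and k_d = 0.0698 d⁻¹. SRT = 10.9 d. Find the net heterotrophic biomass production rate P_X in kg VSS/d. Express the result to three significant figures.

Correct the yield for decay: Y_obs = Y/(1 + k_d θ_c) = 0.314 / (1 + 0.0698 × 10.9) = 0.314 / 1.761 = 0.1783.
Mass of bCOD removed per day: Q(S₀ − S) = 1040 × 1033 g/m³ = 1074 kg/d.
P_X = Y_obs · Q(S₀ − S) = 0.1783 × 1074 = 191.5 kg VSS/d.

P_X ≈ 192 kg VSS/d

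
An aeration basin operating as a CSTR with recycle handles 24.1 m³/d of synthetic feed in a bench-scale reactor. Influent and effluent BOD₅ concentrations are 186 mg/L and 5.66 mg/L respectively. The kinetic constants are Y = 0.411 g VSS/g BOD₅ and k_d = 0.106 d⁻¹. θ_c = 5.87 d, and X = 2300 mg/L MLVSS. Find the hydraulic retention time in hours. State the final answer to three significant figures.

Steady-state biomass mass balance: V·X·(1 + k_d·θ_c) = Y·Q·(S₀ − S)·θ_c, so V = 0.411 × 24.1 × (186 − 5.66) × 5.87 / [2300 × (1 + 0.106 × 5.87)] = 1.05×10^4 / 3731 = 2.810 m³.
Hydraulic retention time τ = V/Q = 2.810 / 24.1 = 0.1166 d = 2.799 h.

τ ≈ 2.80 h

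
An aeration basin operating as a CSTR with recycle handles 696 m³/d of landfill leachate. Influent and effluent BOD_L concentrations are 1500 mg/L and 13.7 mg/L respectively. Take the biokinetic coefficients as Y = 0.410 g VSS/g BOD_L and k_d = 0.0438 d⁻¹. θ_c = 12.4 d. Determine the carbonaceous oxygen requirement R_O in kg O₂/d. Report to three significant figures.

R_O ≈ 644 kg O₂/d

Y_obs = Y / (1 + k_d θ_c) = 0.410 / (1 + 0.0438 × 12.4) = 0.410 / 1.543 = 0.2657.
Substrate removed = Q·(S₀ − S) = 696 m³/d × (1500 − 13.7) g/m³ = 1.03×10^6 g/d = 1034 kg/d.
Biomass synthesised: P_X = Y_obs × 1034 = 274.9 kg VSS/d.
R_O = Q·ΔS − 1.42 P_X = 1034 − 390.3 = 644.2 kg O₂/d.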